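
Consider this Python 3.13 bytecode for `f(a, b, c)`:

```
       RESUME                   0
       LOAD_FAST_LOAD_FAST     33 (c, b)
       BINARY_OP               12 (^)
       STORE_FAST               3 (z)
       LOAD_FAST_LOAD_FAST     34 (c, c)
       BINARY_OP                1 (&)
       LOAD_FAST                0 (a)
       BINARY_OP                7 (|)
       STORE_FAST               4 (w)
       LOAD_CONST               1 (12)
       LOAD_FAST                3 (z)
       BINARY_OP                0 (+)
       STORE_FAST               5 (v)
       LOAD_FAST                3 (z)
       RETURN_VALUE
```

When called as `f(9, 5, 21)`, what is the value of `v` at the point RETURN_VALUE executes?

LOAD_FAST_LOAD_FAST c,b → push 21,5. Stack: [21, 5]
BINARY_OP ^ → 21 ^ 5 = 16. Stack: [16]
STORE_FAST z → z=16. Stack: []
LOAD_FAST_LOAD_FAST c,c → push 21,21. Stack: [21, 21]
BINARY_OP & → 21 & 21 = 21. Stack: [21]
LOAD_FAST a → push 9. Stack: [21, 9]
BINARY_OP | → 21 | 9 = 29. Stack: [29]
STORE_FAST w → w=29. Stack: []
LOAD_CONST → push 12. Stack: [12]
LOAD_FAST z → push 16. Stack: [12, 16]
BINARY_OP + → 12 + 16 = 28. Stack: [28]
STORE_FAST v → v=28. Stack: []
LOAD_FAST z → push 16. Stack: [16]
RETURN_VALUE → return 16.

28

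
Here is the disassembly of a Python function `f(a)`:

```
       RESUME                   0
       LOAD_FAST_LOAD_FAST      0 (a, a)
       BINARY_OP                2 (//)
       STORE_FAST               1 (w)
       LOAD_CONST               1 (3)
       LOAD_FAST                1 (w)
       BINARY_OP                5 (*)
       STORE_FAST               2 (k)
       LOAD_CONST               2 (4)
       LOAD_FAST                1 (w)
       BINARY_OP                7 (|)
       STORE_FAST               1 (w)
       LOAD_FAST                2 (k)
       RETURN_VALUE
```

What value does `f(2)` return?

3

LOAD_FAST_LOAD_FAST a,a → push 2,2. Stack: [2, 2]
BINARY_OP // → 2 // 2 = 1. Stack: [1]
STORE_FAST w → w=1. Stack: []
LOAD_CONST → push 3. Stack: [3]
LOAD_FAST w → push 1. Stack: [3, 1]
BINARY_OP * → 3 * 1 = 3. Stack: [3]
STORE_FAST k → k=3. Stack: []
LOAD_CONST → push 4. Stack: [4]
LOAD_FAST w → push 1. Stack: [4, 1]
BINARY_OP | → 4 | 1 = 5. Stack: [5]
STORE_FAST w → w=5. Stack: []
LOAD_FAST k → push 3. Stack: [3]
RETURN_VALUE → return 3.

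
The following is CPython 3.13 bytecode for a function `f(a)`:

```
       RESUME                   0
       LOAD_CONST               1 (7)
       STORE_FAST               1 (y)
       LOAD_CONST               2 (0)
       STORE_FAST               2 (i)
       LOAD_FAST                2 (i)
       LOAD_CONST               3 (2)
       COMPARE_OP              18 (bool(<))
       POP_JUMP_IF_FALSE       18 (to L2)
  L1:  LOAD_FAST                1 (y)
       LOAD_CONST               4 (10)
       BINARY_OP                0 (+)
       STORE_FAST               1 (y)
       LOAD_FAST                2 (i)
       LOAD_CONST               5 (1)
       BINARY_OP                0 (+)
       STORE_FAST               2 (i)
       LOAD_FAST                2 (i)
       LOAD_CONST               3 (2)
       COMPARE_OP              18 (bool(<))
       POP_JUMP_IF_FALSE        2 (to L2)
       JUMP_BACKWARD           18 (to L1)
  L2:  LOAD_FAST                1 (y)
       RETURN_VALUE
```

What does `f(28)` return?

LOAD_CONST → push 7. Stack: [7]
STORE_FAST y → y=7. Stack: []
LOAD_CONST → push 0. Stack: [0]
STORE_FAST i → i=0. Stack: []
LOAD_FAST i → push 0. Stack: [0]
LOAD_CONST → push 2. Stack: [0, 2]
COMPARE_OP bool(<) → 0 vs 2 = True. Stack: [True]
POP_JUMP_IF_FALSE → pop True; no jump. Stack: []
LOAD_FAST y → push 7. Stack: [7]
LOAD_CONST → push 10. Stack: [7, 10]
BINARY_OP + → 7 + 10 = 17. Stack: [17]
STORE_FAST y → y=17. Stack: []
LOAD_FAST i → push 0. Stack: [0]
LOAD_CONST → push 1. Stack: [0, 1]
BINARY_OP + → 0 + 1 = 1. Stack: [1]
STORE_FAST i → i=1. Stack: []
LOAD_FAST i → push 1. Stack: [1]
LOAD_CONST → push 2. Stack: [1, 2]
COMPARE_OP bool(<) → 1 vs 2 = True. Stack: [True]
POP_JUMP_IF_FALSE → pop True; no jump. Stack: []
LOAD_FAST y → push 17. Stack: [17]
LOAD_CONST → push 10. Stack: [17, 10]
BINARY_OP + → 17 + 10 = 27. Stack: [27]
STORE_FAST y → y=27. Stack: []
LOAD_FAST i → push 1. Stack: [1]
LOAD_CONST → push 1. Stack: [1, 1]
BINARY_OP + → 1 + 1 = 2. Stack: [2]
STORE_FAST i → i=2. Stack: []
LOAD_FAST i → push 2. Stack: [2]
LOAD_CONST → push 2. Stack: [2, 2]
COMPARE_OP bool(<) → 2 vs 2 = False. Stack: [False]
POP_JUMP_IF_FALSE → pop False; jump. Stack: []
LOAD_FAST y → push 27. Stack: [27]
RETURN_VALUE → return 27.

27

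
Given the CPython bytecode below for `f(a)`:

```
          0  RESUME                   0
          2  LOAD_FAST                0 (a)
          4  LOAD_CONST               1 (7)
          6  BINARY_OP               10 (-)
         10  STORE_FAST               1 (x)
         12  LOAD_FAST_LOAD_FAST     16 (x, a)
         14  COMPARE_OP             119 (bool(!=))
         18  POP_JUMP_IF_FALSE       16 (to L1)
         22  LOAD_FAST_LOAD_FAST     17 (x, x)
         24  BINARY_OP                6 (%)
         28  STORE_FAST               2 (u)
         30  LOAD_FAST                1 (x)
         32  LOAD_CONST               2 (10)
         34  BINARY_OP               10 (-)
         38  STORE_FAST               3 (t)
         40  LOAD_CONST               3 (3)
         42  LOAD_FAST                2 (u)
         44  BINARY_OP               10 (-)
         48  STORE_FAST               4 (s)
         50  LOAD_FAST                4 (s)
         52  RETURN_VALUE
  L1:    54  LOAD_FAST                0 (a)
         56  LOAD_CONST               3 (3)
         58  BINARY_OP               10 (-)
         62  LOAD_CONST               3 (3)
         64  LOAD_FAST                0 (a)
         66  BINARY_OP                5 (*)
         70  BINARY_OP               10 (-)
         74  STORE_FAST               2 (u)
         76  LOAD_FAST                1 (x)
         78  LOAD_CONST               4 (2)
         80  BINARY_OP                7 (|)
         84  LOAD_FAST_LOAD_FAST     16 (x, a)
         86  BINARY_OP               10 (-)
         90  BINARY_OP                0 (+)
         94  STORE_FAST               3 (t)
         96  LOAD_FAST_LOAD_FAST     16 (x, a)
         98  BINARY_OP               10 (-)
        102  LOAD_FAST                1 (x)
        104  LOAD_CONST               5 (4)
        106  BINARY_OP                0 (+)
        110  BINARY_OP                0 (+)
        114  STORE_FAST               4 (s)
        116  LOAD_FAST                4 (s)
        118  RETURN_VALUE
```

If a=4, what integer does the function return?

3

LOAD_FAST a → push 4. Stack: [4]
LOAD_CONST → push 7. Stack: [4, 7]
BINARY_OP - → 4 - 7 = -3. Stack: [-3]
STORE_FAST x → x=-3. Stack: []
LOAD_FAST_LOAD_FAST x,a → push -3,4. Stack: [-3, 4]
COMPARE_OP bool(!=) → -3 vs 4 = True. Stack: [True]
POP_JUMP_IF_FALSE → pop True; no jump. Stack: []
LOAD_FAST_LOAD_FAST x,x → push -3,-3. Stack: [-3, -3]
BINARY_OP % → -3 % -3 = 0. Stack: [0]
STORE_FAST u → u=0. Stack: []
LOAD_FAST x → push -3. Stack: [-3]
LOAD_CONST → push 10. Stack: [-3, 10]
BINARY_OP - → -3 - 10 = -13. Stack: [-13]
STORE_FAST t → t=-13. Stack: []
LOAD_CONST → push 3. Stack: [3]
LOAD_FAST u → push 0. Stack: [3, 0]
BINARY_OP - → 3 - 0 = 3. Stack: [3]
STORE_FAST s → s=3. Stack: []
LOAD_FAST s → push 3. Stack: [3]
RETURN_VALUE → return 3.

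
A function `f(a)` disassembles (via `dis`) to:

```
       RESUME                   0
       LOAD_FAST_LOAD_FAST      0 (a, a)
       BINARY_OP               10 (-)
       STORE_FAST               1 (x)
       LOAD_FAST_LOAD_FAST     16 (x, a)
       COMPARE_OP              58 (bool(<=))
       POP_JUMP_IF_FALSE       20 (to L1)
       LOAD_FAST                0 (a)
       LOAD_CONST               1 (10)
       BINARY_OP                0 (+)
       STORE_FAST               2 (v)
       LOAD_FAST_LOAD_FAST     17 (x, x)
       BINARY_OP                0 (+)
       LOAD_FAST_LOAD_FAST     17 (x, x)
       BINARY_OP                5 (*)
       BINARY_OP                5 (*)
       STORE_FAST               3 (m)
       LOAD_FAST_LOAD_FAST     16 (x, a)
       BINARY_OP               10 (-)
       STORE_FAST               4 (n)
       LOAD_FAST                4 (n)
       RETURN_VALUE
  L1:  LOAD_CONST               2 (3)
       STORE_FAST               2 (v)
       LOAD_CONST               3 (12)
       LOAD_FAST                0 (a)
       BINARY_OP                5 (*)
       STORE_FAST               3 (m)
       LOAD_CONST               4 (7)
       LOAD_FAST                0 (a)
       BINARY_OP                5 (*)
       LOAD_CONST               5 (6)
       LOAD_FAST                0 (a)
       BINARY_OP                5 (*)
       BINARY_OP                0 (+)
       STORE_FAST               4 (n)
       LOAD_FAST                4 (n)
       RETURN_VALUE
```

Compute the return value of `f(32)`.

-32

LOAD_FAST_LOAD_FAST a,a → push 32,32. Stack: [32, 32]
BINARY_OP - → 32 - 32 = 0. Stack: [0]
STORE_FAST x → x=0. Stack: []
LOAD_FAST_LOAD_FAST x,a → push 0,32. Stack: [0, 32]
COMPARE_OP bool(<=) → 0 vs 32 = True. Stack: [True]
POP_JUMP_IF_FALSE → pop True; no jump. Stack: []
LOAD_FAST a → push 32. Stack: [32]
LOAD_CONST → push 10. Stack: [32, 10]
BINARY_OP + → 32 + 10 = 42. Stack: [42]
STORE_FAST v → v=42. Stack: []
LOAD_FAST_LOAD_FAST x,x → push 0,0. Stack: [0, 0]
BINARY_OP + → 0 + 0 = 0. Stack: [0]
LOAD_FAST_LOAD_FAST x,x → push 0,0. Stack: [0, 0, 0]
BINARY_OP * → 0 * 0 = 0. Stack: [0, 0]
BINARY_OP * → 0 * 0 = 0. Stack: [0]
STORE_FAST m → m=0. Stack: []
LOAD_FAST_LOAD_FAST x,a → push 0,32. Stack: [0, 32]
BINARY_OP - → 0 - 32 = -32. Stack: [-32]
STORE_FAST n → n=-32. Stack: []
LOAD_FAST n → push -32. Stack: [-32]
RETURN_VALUE → return -32.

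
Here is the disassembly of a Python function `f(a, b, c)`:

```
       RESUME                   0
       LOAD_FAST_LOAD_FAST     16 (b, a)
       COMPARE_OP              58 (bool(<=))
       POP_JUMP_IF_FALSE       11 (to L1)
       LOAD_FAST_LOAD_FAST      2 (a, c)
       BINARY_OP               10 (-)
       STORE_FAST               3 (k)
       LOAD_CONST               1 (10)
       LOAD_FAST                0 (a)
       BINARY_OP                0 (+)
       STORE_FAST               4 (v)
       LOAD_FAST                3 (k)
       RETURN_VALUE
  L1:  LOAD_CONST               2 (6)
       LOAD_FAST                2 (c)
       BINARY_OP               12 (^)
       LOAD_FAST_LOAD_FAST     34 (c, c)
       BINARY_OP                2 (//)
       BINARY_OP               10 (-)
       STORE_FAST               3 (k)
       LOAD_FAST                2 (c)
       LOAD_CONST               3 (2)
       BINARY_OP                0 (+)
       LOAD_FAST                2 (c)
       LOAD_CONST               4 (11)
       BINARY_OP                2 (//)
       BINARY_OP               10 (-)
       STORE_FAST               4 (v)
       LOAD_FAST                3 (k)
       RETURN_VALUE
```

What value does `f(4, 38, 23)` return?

16

LOAD_FAST_LOAD_FAST b,a → push 38,4. Stack: [38, 4]
COMPARE_OP bool(<=) → 38 vs 4 = False. Stack: [False]
POP_JUMP_IF_FALSE → pop False; jump. Stack: []
LOAD_CONST → push 6. Stack: [6]
LOAD_FAST c → push 23. Stack: [6, 23]
BINARY_OP ^ → 6 ^ 23 = 17. Stack: [17]
LOAD_FAST_LOAD_FAST c,c → push 23,23. Stack: [17, 23, 23]
BINARY_OP // → 23 // 23 = 1. Stack: [17, 1]
BINARY_OP - → 17 - 1 = 16. Stack: [16]
STORE_FAST k → k=16. Stack: []
LOAD_FAST c → push 23. Stack: [23]
LOAD_CONST → push 2. Stack: [23, 2]
BINARY_OP + → 23 + 2 = 25. Stack: [25]
LOAD_FAST c → push 23. Stack: [25, 23]
LOAD_CONST → push 11. Stack: [25, 23, 11]
BINARY_OP // → 23 // 11 = 2. Stack: [25, 2]
BINARY_OP - → 25 - 2 = 23. Stack: [23]
STORE_FAST v → v=23. Stack: []
LOAD_FAST k → push 16. Stack: [16]
RETURN_VALUE → return 16.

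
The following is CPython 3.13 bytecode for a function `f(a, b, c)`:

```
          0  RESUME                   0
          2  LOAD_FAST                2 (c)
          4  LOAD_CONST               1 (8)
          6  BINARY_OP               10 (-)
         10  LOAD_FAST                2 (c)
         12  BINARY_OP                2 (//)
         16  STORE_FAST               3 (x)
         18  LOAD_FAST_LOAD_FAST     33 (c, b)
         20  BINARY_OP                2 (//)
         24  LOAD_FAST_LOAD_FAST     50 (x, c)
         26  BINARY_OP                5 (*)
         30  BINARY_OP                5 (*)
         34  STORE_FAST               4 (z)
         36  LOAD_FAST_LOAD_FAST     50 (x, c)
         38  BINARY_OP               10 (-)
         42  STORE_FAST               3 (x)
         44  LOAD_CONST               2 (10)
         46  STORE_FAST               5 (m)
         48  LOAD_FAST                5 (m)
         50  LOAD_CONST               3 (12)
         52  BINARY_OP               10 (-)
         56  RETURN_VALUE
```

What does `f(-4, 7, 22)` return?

LOAD_FAST c → push 22. Stack: [22]
LOAD_CONST → push 8. Stack: [22, 8]
BINARY_OP - → 22 - 8 = 14. Stack: [14]
LOAD_FAST c → push 22. Stack: [14, 22]
BINARY_OP // → 14 // 22 = 0. Stack: [0]
STORE_FAST x → x=0. Stack: []
LOAD_FAST_LOAD_FAST c,b → push 22,7. Stack: [22, 7]
BINARY_OP // → 22 // 7 = 3. Stack: [3]
LOAD_FAST_LOAD_FAST x,c → push 0,22. Stack: [3, 0, 22]
BINARY_OP * → 0 * 22 = 0. Stack: [3, 0]
BINARY_OP * → 3 * 0 = 0. Stack: [0]
STORE_FAST z → z=0. Stack: []
LOAD_FAST_LOAD_FAST x,c → push 0,22. Stack: [0, 22]
BINARY_OP - → 0 - 22 = -22. Stack: [-22]
STORE_FAST x → x=-22. Stack: []
LOAD_CONST → push 10. Stack: [10]
STORE_FAST m → m=10. Stack: []
LOAD_FAST m → push 10. Stack: [10]
LOAD_CONST → push 12. Stack: [10, 12]
BINARY_OP - → 10 - 12 = -2. Stack: [-2]
RETURN_VALUE → return -2.

-2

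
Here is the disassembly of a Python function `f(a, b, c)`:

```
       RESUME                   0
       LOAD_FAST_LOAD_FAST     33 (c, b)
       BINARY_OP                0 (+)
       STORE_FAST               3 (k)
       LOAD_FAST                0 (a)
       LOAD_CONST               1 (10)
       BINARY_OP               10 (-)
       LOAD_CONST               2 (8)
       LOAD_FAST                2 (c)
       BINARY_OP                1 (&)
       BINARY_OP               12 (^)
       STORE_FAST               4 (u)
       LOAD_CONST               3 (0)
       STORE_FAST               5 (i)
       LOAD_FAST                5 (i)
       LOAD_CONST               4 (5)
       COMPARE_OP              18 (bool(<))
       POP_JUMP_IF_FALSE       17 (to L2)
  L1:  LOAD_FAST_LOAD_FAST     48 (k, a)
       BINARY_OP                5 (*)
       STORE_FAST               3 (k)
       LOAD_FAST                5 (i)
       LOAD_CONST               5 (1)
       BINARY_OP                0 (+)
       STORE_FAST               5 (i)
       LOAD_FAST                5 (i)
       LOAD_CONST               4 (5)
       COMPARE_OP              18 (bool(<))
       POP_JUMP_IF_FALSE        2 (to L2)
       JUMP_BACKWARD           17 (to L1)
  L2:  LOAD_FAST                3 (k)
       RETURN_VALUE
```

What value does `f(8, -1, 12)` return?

360448

LOAD_FAST_LOAD_FAST c,b → push 12,-1
BINARY_OP + → 12 + -1 = 11
STORE_FAST k → k=11
LOAD_FAST a → push 8
LOAD_CONST → push 10
BINARY_OP - → 8 - 10 = -2
LOAD_CONST → push 8
LOAD_FAST c → push 12
BINARY_OP & → 8 & 12 = 8
BINARY_OP ^ → -2 ^ 8 = -10
STORE_FAST u → u=-10
LOAD_CONST → push 0
STORE_FAST i → i=0
LOAD_FAST i → push 0
LOAD_CONST → push 5
COMPARE_OP bool(<) → 0 vs 5 = True
POP_JUMP_IF_FALSE → pop True; no jump
LOAD_FAST_LOAD_FAST k,a → push 11,8
BINARY_OP * → 11 * 8 = 88
STORE_FAST k → k=88
LOAD_FAST i → push 0
LOAD_CONST → push 1
BINARY_OP + → 0 + 1 = 1
STORE_FAST i → i=1
LOAD_FAST i → push 1
LOAD_CONST → push 5
COMPARE_OP bool(<) → 1 vs 5 = True
POP_JUMP_IF_FALSE → pop True; no jump
LOAD_FAST_LOAD_FAST k,a → push 88,8
BINARY_OP * → 88 * 8 = 704
STORE_FAST k → k=704
LOAD_FAST i → push 1
LOAD_CONST → push 1
BINARY_OP + → 1 + 1 = 2
STORE_FAST i → i=2
LOAD_FAST i → push 2
LOAD_CONST → push 5
COMPARE_OP bool(<) → 2 vs 5 = True
POP_JUMP_IF_FALSE → pop True; no jump
LOAD_FAST_LOAD_FAST k,a → push 704,8
BINARY_OP * → 704 * 8 = 5632
STORE_FAST k → k=5632
LOAD_FAST i → push 2
LOAD_CONST → push 1
BINARY_OP + → 2 + 1 = 3
STORE_FAST i → i=3
LOAD_FAST i → push 3
LOAD_CONST → push 5
COMPARE_OP bool(<) → 3 vs 5 = True
POP_JUMP_IF_FALSE → pop True; no jump
LOAD_FAST_LOAD_FAST k,a → push 5632,8
BINARY_OP * → 5632 * 8 = 45056
STORE_FAST k → k=45056
LOAD_FAST i → push 3
LOAD_CONST → push 1
BINARY_OP + → 3 + 1 = 4
STORE_FAST i → i=4
LOAD_FAST i → push 4
LOAD_CONST → push 5
COMPARE_OP bool(<) → 4 vs 5 = True
POP_JUMP_IF_FALSE → pop True; no jump
LOAD_FAST_LOAD_FAST k,a → push 45056,8
BINARY_OP * → 45056 * 8 = 360448
STORE_FAST k → k=360448
LOAD_FAST i → push 4
LOAD_CONST → push 1
BINARY_OP + → 4 + 1 = 5
STORE_FAST i → i=5
LOAD_FAST i → push 5
LOAD_CONST → push 5
COMPARE_OP bool(<) → 5 vs 5 = False
POP_JUMP_IF_FALSE → pop False; jump
LOAD_FAST k → push 360448
RETURN_VALUE → return 360448.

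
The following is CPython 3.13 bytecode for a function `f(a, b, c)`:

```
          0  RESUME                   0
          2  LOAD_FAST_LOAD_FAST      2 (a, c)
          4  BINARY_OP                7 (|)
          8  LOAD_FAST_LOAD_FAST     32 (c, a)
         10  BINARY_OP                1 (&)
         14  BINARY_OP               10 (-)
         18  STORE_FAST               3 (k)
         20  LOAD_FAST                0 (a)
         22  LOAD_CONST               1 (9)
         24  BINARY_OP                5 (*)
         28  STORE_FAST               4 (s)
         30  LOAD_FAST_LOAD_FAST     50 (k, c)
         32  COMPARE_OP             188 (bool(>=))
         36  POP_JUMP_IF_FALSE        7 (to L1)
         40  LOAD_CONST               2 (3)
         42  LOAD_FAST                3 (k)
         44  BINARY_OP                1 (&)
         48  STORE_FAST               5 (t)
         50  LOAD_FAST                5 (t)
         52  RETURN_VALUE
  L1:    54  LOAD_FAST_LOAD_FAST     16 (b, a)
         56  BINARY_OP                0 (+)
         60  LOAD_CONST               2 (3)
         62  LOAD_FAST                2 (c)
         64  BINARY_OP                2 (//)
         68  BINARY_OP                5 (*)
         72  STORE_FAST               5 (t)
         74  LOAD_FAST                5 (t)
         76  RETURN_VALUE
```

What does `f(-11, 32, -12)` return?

LOAD_FAST_LOAD_FAST a,c → push -11,-12. Stack: [-11, -12]
BINARY_OP | → -11 | -12 = -11. Stack: [-11]
LOAD_FAST_LOAD_FAST c,a → push -12,-11. Stack: [-11, -12, -11]
BINARY_OP & → -12 & -11 = -12. Stack: [-11, -12]
BINARY_OP - → -11 - -12 = 1. Stack: [1]
STORE_FAST k → k=1. Stack: []
LOAD_FAST a → push -11. Stack: [-11]
LOAD_CONST → push 9. Stack: [-11, 9]
BINARY_OP * → -11 * 9 = -99. Stack: [-99]
STORE_FAST s → s=-99. Stack: []
LOAD_FAST_LOAD_FAST k,c → push 1,-12. Stack: [1, -12]
COMPARE_OP bool(>=) → 1 vs -12 = True. Stack: [True]
POP_JUMP_IF_FALSE → pop True; no jump. Stack: []
LOAD_CONST → push 3. Stack: [3]
LOAD_FAST k → push 1. Stack: [3, 1]
BINARY_OP & → 3 & 1 = 1. Stack: [1]
STORE_FAST t → t=1. Stack: []
LOAD_FAST t → push 1. Stack: [1]
RETURN_VALUE → return 1.

1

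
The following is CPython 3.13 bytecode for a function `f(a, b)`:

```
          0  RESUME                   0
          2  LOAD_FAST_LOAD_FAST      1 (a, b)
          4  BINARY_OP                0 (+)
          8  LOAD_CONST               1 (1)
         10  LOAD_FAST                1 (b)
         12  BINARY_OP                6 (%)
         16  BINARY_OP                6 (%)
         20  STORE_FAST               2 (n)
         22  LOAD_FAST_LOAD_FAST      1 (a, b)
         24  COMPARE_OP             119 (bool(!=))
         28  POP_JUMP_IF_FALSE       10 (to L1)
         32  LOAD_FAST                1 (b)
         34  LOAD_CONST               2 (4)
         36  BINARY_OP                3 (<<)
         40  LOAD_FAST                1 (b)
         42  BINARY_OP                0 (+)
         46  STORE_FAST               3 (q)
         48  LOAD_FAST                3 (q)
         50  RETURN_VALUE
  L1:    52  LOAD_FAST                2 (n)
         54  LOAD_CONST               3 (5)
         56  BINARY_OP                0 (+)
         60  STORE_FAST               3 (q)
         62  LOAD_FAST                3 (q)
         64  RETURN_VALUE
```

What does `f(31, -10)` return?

LOAD_FAST_LOAD_FAST a,b → push 31,-10. Stack: [31, -10]
BINARY_OP + → 31 + -10 = 21. Stack: [21]
LOAD_CONST → push 1. Stack: [21, 1]
LOAD_FAST b → push -10. Stack: [21, 1, -10]
BINARY_OP % → 1 % -10 = -9. Stack: [21, -9]
BINARY_OP % → 21 % -9 = -6. Stack: [-6]
STORE_FAST n → n=-6. Stack: []
LOAD_FAST_LOAD_FAST a,b → push 31,-10. Stack: [31, -10]
COMPARE_OP bool(!=) → 31 vs -10 = True. Stack: [True]
POP_JUMP_IF_FALSE → pop True; no jump. Stack: []
LOAD_FAST b → push -10. Stack: [-10]
LOAD_CONST → push 4. Stack: [-10, 4]
BINARY_OP << → -10 << 4 = -160. Stack: [-160]
LOAD_FAST b → push -10. Stack: [-160, -10]
BINARY_OP + → -160 + -10 = -170. Stack: [-170]
STORE_FAST q → q=-170. Stack: []
LOAD_FAST q → push -170. Stack: [-170]
RETURN_VALUE → return -170.

-170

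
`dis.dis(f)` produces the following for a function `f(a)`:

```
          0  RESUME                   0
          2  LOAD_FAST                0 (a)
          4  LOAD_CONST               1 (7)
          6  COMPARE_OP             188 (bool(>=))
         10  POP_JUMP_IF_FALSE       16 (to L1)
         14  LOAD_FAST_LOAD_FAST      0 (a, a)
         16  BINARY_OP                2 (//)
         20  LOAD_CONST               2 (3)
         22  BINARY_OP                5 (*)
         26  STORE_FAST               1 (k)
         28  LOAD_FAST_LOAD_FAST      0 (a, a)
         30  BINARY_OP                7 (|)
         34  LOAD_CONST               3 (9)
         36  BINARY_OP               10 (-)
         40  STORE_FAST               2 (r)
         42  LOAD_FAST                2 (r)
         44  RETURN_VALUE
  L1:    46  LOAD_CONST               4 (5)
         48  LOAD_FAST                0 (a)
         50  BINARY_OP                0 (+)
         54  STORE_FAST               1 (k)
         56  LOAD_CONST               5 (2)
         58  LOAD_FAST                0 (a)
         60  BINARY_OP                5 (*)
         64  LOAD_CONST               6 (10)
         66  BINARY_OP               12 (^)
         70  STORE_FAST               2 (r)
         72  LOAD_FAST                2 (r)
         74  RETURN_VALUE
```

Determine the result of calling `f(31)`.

22

LOAD_FAST a → push 31. Stack: [31]
LOAD_CONST → push 7. Stack: [31, 7]
COMPARE_OP bool(>=) → 31 vs 7 = True. Stack: [True]
POP_JUMP_IF_FALSE → pop True; no jump. Stack: []
LOAD_FAST_LOAD_FAST a,a → push 31,31. Stack: [31, 31]
BINARY_OP // → 31 // 31 = 1. Stack: [1]
LOAD_CONST → push 3. Stack: [1, 3]
BINARY_OP * → 1 * 3 = 3. Stack: [3]
STORE_FAST k → k=3. Stack: []
LOAD_FAST_LOAD_FAST a,a → push 31,31. Stack: [31, 31]
BINARY_OP | → 31 | 31 = 31. Stack: [31]
LOAD_CONST → push 9. Stack: [31, 9]
BINARY_OP - → 31 - 9 = 22. Stack: [22]
STORE_FAST r → r=22. Stack: []
LOAD_FAST r → push 22. Stack: [22]
RETURN_VALUE → return 22.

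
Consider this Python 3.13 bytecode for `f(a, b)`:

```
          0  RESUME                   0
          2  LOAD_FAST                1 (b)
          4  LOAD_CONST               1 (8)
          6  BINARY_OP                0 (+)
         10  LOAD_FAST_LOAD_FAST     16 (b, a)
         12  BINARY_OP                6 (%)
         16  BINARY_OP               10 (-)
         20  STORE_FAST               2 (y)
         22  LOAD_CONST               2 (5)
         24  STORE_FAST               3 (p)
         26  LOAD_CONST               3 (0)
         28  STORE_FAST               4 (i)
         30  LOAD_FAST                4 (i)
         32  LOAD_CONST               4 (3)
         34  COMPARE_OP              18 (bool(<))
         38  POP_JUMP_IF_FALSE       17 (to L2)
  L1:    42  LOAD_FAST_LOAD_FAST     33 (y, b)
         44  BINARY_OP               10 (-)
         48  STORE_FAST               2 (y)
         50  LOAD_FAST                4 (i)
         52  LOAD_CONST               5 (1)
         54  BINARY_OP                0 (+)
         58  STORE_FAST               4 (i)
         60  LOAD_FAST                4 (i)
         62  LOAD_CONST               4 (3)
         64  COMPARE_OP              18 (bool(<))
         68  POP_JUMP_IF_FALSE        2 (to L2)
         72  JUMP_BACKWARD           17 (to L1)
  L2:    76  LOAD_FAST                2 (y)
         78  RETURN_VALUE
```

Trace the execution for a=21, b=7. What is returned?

-13

LOAD_FAST b → push 7. Stack: [7]
LOAD_CONST → push 8. Stack: [7, 8]
BINARY_OP + → 7 + 8 = 15. Stack: [15]
LOAD_FAST_LOAD_FAST b,a → push 7,21. Stack: [15, 7, 21]
BINARY_OP % → 7 % 21 = 7. Stack: [15, 7]
BINARY_OP - → 15 - 7 = 8. Stack: [8]
STORE_FAST y → y=8. Stack: []
LOAD_CONST → push 5. Stack: [5]
STORE_FAST p → p=5. Stack: []
LOAD_CONST → push 0. Stack: [0]
STORE_FAST i → i=0. Stack: []
LOAD_FAST i → push 0. Stack: [0]
LOAD_CONST → push 3. Stack: [0, 3]
COMPARE_OP bool(<) → 0 vs 3 = True. Stack: [True]
POP_JUMP_IF_FALSE → pop True; no jump. Stack: []
LOAD_FAST_LOAD_FAST y,b → push 8,7. Stack: [8, 7]
BINARY_OP - → 8 - 7 = 1. Stack: [1]
STORE_FAST y → y=1. Stack: []
LOAD_FAST i → push 0. Stack: [0]
LOAD_CONST → push 1. Stack: [0, 1]
BINARY_OP + → 0 + 1 = 1. Stack: [1]
STORE_FAST i → i=1. Stack: []
LOAD_FAST i → push 1. Stack: [1]
LOAD_CONST → push 3. Stack: [1, 3]
COMPARE_OP bool(<) → 1 vs 3 = True. Stack: [True]
POP_JUMP_IF_FALSE → pop True; no jump. Stack: []
LOAD_FAST_LOAD_FAST y,b → push 1,7. Stack: [1, 7]
BINARY_OP - → 1 - 7 = -6. Stack: [-6]
STORE_FAST y → y=-6. Stack: []
LOAD_FAST i → push 1. Stack: [1]
LOAD_CONST → push 1. Stack: [1, 1]
BINARY_OP + → 1 + 1 = 2. Stack: [2]
STORE_FAST i → i=2. Stack: []
LOAD_FAST i → push 2. Stack: [2]
LOAD_CONST → push 3. Stack: [2, 3]
COMPARE_OP bool(<) → 2 vs 3 = True. Stack: [True]
POP_JUMP_IF_FALSE → pop True; no jump. Stack: []
LOAD_FAST_LOAD_FAST y,b → push -6,7. Stack: [-6, 7]
BINARY_OP - → -6 - 7 = -13. Stack: [-13]
STORE_FAST y → y=-13. Stack: []
LOAD_FAST i → push 2. Stack: [2]
LOAD_CONST → push 1. Stack: [2, 1]
BINARY_OP + → 2 + 1 = 3. Stack: [3]
STORE_FAST i → i=3. Stack: []
LOAD_FAST i → push 3. Stack: [3]
LOAD_CONST → push 3. Stack: [3, 3]
COMPARE_OP bool(<) → 3 vs 3 = False. Stack: [False]
POP_JUMP_IF_FALSE → pop False; jump. Stack: []
LOAD_FAST y → push -13. Stack: [-13]
RETURN_VALUE → return -13.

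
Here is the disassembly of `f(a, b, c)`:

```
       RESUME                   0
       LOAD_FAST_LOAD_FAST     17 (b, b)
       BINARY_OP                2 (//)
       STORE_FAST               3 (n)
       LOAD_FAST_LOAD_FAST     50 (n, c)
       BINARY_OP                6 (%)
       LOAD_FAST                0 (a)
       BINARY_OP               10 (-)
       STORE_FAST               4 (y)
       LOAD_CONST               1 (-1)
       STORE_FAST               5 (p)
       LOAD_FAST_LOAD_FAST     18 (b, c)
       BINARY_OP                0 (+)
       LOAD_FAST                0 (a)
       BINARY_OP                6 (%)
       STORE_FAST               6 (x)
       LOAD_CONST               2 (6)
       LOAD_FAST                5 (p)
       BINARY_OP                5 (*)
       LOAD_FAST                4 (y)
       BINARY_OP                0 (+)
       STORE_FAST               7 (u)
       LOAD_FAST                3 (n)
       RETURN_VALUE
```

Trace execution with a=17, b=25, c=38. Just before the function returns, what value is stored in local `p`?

-1

LOAD_FAST_LOAD_FAST b,b → push 25,25. Stack: [25, 25]
BINARY_OP // → 25 // 25 = 1. Stack: [1]
STORE_FAST n → n=1. Stack: []
LOAD_FAST_LOAD_FAST n,c → push 1,38. Stack: [1, 38]
BINARY_OP % → 1 % 38 = 1. Stack: [1]
LOAD_FAST a → push 17. Stack: [1, 17]
BINARY_OP - → 1 - 17 = -16. Stack: [-16]
STORE_FAST y → y=-16. Stack: []
LOAD_CONST → push -1. Stack: [-1]
STORE_FAST p → p=-1. Stack: []
LOAD_FAST_LOAD_FAST b,c → push 25,38. Stack: [25, 38]
BINARY_OP + → 25 + 38 = 63. Stack: [63]
LOAD_FAST a → push 17. Stack: [63, 17]
BINARY_OP % → 63 % 17 = 12. Stack: [12]
STORE_FAST x → x=12. Stack: []
LOAD_CONST → push 6. Stack: [6]
LOAD_FAST p → push -1. Stack: [6, -1]
BINARY_OP * → 6 * -1 = -6. Stack: [-6]
LOAD_FAST y → push -16. Stack: [-6, -16]
BINARY_OP + → -6 + -16 = -22. Stack: [-22]
STORE_FAST u → u=-22. Stack: []
LOAD_FAST n → push 1. Stack: [1]
RETURN_VALUE → return 1.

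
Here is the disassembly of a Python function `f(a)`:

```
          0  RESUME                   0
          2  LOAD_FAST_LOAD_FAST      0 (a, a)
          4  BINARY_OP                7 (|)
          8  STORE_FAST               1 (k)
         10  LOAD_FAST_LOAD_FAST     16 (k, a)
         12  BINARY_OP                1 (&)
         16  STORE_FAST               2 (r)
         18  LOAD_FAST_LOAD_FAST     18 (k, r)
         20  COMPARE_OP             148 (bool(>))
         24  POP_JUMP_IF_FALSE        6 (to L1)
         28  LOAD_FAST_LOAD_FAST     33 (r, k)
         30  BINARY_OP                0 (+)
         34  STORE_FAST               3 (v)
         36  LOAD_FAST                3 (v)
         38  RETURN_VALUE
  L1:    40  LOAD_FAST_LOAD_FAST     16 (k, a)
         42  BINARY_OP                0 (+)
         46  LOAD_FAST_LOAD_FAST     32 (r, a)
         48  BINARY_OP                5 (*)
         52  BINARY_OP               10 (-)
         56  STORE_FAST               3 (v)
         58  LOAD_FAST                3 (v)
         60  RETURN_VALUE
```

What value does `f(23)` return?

-483

LOAD_FAST_LOAD_FAST a,a → push 23,23. Stack: [23, 23]
BINARY_OP | → 23 | 23 = 23. Stack: [23]
STORE_FAST k → k=23. Stack: []
LOAD_FAST_LOAD_FAST k,a → push 23,23. Stack: [23, 23]
BINARY_OP & → 23 & 23 = 23. Stack: [23]
STORE_FAST r → r=23. Stack: []
LOAD_FAST_LOAD_FAST k,r → push 23,23. Stack: [23, 23]
COMPARE_OP bool(>) → 23 vs 23 = False. Stack: [False]
POP_JUMP_IF_FALSE → pop False; jump. Stack: []
LOAD_FAST_LOAD_FAST k,a → push 23,23. Stack: [23, 23]
BINARY_OP + → 23 + 23 = 46. Stack: [46]
LOAD_FAST_LOAD_FAST r,a → push 23,23. Stack: [46, 23, 23]
BINARY_OP * → 23 * 23 = 529. Stack: [46, 529]
BINARY_OP - → 46 - 529 = -483. Stack: [-483]
STORE_FAST v → v=-483. Stack: []
LOAD_FAST v → push -483. Stack: [-483]
RETURN_VALUE → return -483.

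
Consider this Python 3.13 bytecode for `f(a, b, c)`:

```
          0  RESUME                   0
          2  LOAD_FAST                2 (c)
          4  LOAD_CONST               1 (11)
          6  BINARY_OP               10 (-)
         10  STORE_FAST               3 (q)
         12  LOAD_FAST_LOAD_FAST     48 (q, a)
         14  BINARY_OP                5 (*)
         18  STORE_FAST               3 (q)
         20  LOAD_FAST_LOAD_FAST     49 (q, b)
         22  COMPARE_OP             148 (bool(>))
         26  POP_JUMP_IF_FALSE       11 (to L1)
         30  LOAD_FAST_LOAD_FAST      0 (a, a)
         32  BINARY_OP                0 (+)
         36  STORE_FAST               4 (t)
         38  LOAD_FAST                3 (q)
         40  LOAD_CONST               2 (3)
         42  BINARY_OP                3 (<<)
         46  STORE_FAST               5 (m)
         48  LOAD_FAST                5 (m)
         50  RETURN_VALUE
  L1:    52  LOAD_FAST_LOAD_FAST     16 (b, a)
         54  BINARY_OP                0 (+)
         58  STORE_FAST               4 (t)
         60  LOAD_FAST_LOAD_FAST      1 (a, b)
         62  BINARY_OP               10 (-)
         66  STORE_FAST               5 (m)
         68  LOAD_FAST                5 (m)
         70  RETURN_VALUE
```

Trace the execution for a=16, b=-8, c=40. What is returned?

LOAD_FAST c → push 40. Stack: [40]
LOAD_CONST → push 11. Stack: [40, 11]
BINARY_OP - → 40 - 11 = 29. Stack: [29]
STORE_FAST q → q=29. Stack: []
LOAD_FAST_LOAD_FAST q,a → push 29,16. Stack: [29, 16]
BINARY_OP * → 29 * 16 = 464. Stack: [464]
STORE_FAST q → q=464. Stack: []
LOAD_FAST_LOAD_FAST q,b → push 464,-8. Stack: [464, -8]
COMPARE_OP bool(>) → 464 vs -8 = True. Stack: [True]
POP_JUMP_IF_FALSE → pop True; no jump. Stack: []
LOAD_FAST_LOAD_FAST a,a → push 16,16. Stack: [16, 16]
BINARY_OP + → 16 + 16 = 32. Stack: [32]
STORE_FAST t → t=32. Stack: []
LOAD_FAST q → push 464. Stack: [464]
LOAD_CONST → push 3. Stack: [464, 3]
BINARY_OP << → 464 << 3 = 3712. Stack: [3712]
STORE_FAST m → m=3712. Stack: []
LOAD_FAST m → push 3712. Stack: [3712]
RETURN_VALUE → return 3712.

3712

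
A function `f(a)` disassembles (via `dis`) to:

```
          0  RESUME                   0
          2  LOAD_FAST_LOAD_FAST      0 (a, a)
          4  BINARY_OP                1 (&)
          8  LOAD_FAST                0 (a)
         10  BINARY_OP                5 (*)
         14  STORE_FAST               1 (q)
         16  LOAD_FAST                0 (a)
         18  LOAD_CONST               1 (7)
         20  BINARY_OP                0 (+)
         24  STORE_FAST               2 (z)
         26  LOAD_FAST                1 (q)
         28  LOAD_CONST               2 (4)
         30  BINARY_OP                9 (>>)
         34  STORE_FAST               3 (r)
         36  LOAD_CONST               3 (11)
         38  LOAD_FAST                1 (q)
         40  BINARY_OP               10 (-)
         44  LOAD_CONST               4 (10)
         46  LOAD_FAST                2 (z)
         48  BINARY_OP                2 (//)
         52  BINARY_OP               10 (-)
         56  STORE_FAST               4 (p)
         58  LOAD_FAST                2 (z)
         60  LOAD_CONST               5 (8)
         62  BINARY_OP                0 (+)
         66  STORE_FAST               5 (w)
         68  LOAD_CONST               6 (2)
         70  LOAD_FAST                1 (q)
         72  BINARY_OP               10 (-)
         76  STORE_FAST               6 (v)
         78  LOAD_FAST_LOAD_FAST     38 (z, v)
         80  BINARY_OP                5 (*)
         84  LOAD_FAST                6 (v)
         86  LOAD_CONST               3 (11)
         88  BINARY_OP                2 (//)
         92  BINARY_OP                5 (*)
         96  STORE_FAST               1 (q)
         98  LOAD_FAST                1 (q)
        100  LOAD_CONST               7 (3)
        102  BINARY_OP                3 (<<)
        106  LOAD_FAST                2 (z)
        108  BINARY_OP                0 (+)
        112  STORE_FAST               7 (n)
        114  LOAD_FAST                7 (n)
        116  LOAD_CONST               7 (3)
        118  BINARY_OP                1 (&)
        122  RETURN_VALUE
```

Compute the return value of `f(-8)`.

3

LOAD_FAST_LOAD_FAST a,a → push -8,-8. Stack: [-8, -8]
BINARY_OP & → -8 & -8 = -8. Stack: [-8]
LOAD_FAST a → push -8. Stack: [-8, -8]
BINARY_OP * → -8 * -8 = 64. Stack: [64]
STORE_FAST q → q=64. Stack: []
LOAD_FAST a → push -8. Stack: [-8]
LOAD_CONST → push 7. Stack: [-8, 7]
BINARY_OP + → -8 + 7 = -1. Stack: [-1]
STORE_FAST z → z=-1. Stack: []
LOAD_FAST q → push 64. Stack: [64]
LOAD_CONST → push 4. Stack: [64, 4]
BINARY_OP >> → 64 >> 4 = 4. Stack: [4]
STORE_FAST r → r=4. Stack: []
LOAD_CONST → push 11. Stack: [11]
LOAD_FAST q → push 64. Stack: [11, 64]
BINARY_OP - → 11 - 64 = -53. Stack: [-53]
LOAD_CONST → push 10. Stack: [-53, 10]
LOAD_FAST z → push -1. Stack: [-53, 10, -1]
BINARY_OP // → 10 // -1 = -10. Stack: [-53, -10]
BINARY_OP - → -53 - -10 = -43. Stack: [-43]
STORE_FAST p → p=-43. Stack: []
LOAD_FAST z → push -1. Stack: [-1]
LOAD_CONST → push 8. Stack: [-1, 8]
BINARY_OP + → -1 + 8 = 7. Stack: [7]
STORE_FAST w → w=7. Stack: []
LOAD_CONST → push 2. Stack: [2]
LOAD_FAST q → push 64. Stack: [2, 64]
BINARY_OP - → 2 - 64 = -62. Stack: [-62]
STORE_FAST v → v=-62. Stack: []
LOAD_FAST_LOAD_FAST z,v → push -1,-62. Stack: [-1, -62]
BINARY_OP * → -1 * -62 = 62. Stack: [62]
LOAD_FAST v → push -62. Stack: [62, -62]
LOAD_CONST → push 11. Stack: [62, -62, 11]
BINARY_OP // → -62 // 11 = -6. Stack: [62, -6]
BINARY_OP * → 62 * -6 = -372. Stack: [-372]
STORE_FAST q → q=-372. Stack: []
LOAD_FAST q → push -372. Stack: [-372]
LOAD_CONST → push 3. Stack: [-372, 3]
BINARY_OP << → -372 << 3 = -2976. Stack: [-2976]
LOAD_FAST z → push -1. Stack: [-2976, -1]
BINARY_OP + → -2976 + -1 = -2977. Stack: [-2977]
STORE_FAST n → n=-2977. Stack: []
LOAD_FAST n → push -2977. Stack: [-2977]
LOAD_CONST → push 3. Stack: [-2977, 3]
BINARY_OP & → -2977 & 3 = 3. Stack: [3]
RETURN_VALUE → return 3.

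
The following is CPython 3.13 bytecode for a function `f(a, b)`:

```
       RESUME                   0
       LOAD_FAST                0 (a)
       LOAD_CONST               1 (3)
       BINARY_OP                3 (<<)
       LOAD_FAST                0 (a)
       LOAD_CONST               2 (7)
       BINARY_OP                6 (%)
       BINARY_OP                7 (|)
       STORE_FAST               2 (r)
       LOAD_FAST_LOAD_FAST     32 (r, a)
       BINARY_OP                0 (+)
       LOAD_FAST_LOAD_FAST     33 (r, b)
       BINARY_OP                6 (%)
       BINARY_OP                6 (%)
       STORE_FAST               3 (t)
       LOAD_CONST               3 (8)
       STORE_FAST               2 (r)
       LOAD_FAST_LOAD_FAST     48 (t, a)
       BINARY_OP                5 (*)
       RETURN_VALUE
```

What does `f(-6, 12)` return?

LOAD_FAST a → push -6. Stack: [-6]
LOAD_CONST → push 3. Stack: [-6, 3]
BINARY_OP << → -6 << 3 = -48. Stack: [-48]
LOAD_FAST a → push -6. Stack: [-48, -6]
LOAD_CONST → push 7. Stack: [-48, -6, 7]
BINARY_OP % → -6 % 7 = 1. Stack: [-48, 1]
BINARY_OP | → -48 | 1 = -47. Stack: [-47]
STORE_FAST r → r=-47. Stack: []
LOAD_FAST_LOAD_FAST r,a → push -47,-6. Stack: [-47, -6]
BINARY_OP + → -47 + -6 = -53. Stack: [-53]
LOAD_FAST_LOAD_FAST r,b → push -47,12. Stack: [-53, -47, 12]
BINARY_OP % → -47 % 12 = 1. Stack: [-53, 1]
BINARY_OP % → -53 % 1 = 0. Stack: [0]
STORE_FAST t → t=0. Stack: []
LOAD_CONST → push 8. Stack: [8]
STORE_FAST r → r=8. Stack: []
LOAD_FAST_LOAD_FAST t,a → push 0,-6. Stack: [0, -6]
BINARY_OP * → 0 * -6 = 0. Stack: [0]
RETURN_VALUE → return 0.

0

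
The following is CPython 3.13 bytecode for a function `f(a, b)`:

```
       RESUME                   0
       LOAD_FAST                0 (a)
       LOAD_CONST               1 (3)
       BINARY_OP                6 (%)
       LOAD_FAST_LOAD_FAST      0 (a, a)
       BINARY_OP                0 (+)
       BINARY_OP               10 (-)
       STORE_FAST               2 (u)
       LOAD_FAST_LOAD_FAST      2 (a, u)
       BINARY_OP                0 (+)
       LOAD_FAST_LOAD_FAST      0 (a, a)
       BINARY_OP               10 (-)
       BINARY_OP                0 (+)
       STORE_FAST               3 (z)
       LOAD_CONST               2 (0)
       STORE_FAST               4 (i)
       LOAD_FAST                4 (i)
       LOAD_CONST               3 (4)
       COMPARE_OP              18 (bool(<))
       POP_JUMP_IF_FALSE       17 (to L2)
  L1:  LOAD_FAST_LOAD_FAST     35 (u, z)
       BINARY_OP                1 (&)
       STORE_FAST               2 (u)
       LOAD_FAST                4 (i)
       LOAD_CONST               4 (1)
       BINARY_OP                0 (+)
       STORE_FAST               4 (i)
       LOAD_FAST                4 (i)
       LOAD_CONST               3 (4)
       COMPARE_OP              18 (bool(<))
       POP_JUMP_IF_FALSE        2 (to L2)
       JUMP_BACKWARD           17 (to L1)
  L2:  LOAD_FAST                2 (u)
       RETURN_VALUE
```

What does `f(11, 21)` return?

LOAD_FAST a → push 11
LOAD_CONST → push 3
BINARY_OP % → 11 % 3 = 2
LOAD_FAST_LOAD_FAST a,a → push 11,11
BINARY_OP + → 11 + 11 = 22
BINARY_OP - → 2 - 22 = -20
STORE_FAST u → u=-20
LOAD_FAST_LOAD_FAST a,u → push 11,-20
BINARY_OP + → 11 + -20 = -9
LOAD_FAST_LOAD_FAST a,a → push 11,11
BINARY_OP - → 11 - 11 = 0
BINARY_OP + → -9 + 0 = -9
STORE_FAST z → z=-9
LOAD_CONST → push 0
STORE_FAST i → i=0
LOAD_FAST i → push 0
LOAD_CONST → push 4
COMPARE_OP bool(<) → 0 vs 4 = True
POP_JUMP_IF_FALSE → pop True; no jump
LOAD_FAST_LOAD_FAST u,z → push -20,-9
BINARY_OP & → -20 & -9 = -28
STORE_FAST u → u=-28
LOAD_FAST i → push 0
LOAD_CONST → push 1
BINARY_OP + → 0 + 1 = 1
STORE_FAST i → i=1
LOAD_FAST i → push 1
LOAD_CONST → push 4
COMPARE_OP bool(<) → 1 vs 4 = True
POP_JUMP_IF_FALSE → pop True; no jump
LOAD_FAST_LOAD_FAST u,z → push -28,-9
BINARY_OP & → -28 & -9 = -28
STORE_FAST u → u=-28
LOAD_FAST i → push 1
LOAD_CONST → push 1
BINARY_OP + → 1 + 1 = 2
STORE_FAST i → i=2
LOAD_FAST i → push 2
LOAD_CONST → push 4
COMPARE_OP bool(<) → 2 vs 4 = True
POP_JUMP_IF_FALSE → pop True; no jump
LOAD_FAST_LOAD_FAST u,z → push -28,-9
BINARY_OP & → -28 & -9 = -28
STORE_FAST u → u=-28
LOAD_FAST i → push 2
LOAD_CONST → push 1
BINARY_OP + → 2 + 1 = 3
STORE_FAST i → i=3
LOAD_FAST i → push 3
LOAD_CONST → push 4
COMPARE_OP bool(<) → 3 vs 4 = True
POP_JUMP_IF_FALSE → pop True; no jump
LOAD_FAST_LOAD_FAST u,z → push -28,-9
BINARY_OP & → -28 & -9 = -28
STORE_FAST u → u=-28
LOAD_FAST i → push 3
LOAD_CONST → push 1
BINARY_OP + → 3 + 1 = 4
STORE_FAST i → i=4
LOAD_FAST i → push 4
LOAD_CONST → push 4
COMPARE_OP bool(<) → 4 vs 4 = False
POP_JUMP_IF_FALSE → pop False; jump
LOAD_FAST u → push -28
RETURN_VALUE → return -28.

-28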